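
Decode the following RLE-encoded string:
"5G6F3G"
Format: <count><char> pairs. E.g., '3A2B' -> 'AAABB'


Expanding each <count><char> pair:
  5G -> 'GGGGG'
  6F -> 'FFFFFF'
  3G -> 'GGG'

Decoded = GGGGGFFFFFFGGG


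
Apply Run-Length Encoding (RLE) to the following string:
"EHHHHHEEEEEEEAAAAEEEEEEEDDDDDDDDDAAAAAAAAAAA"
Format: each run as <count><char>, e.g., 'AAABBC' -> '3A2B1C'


Scanning runs left to right:
  i=0: run of 'E' x 1 -> '1E'
  i=1: run of 'H' x 5 -> '5H'
  i=6: run of 'E' x 7 -> '7E'
  i=13: run of 'A' x 4 -> '4A'
  i=17: run of 'E' x 7 -> '7E'
  i=24: run of 'D' x 9 -> '9D'
  i=33: run of 'A' x 11 -> '11A'

RLE = 1E5H7E4A7E9D11A


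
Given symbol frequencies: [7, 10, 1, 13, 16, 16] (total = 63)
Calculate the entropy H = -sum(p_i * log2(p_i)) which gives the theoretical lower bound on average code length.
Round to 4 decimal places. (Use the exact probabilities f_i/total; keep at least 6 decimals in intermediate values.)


Per-symbol terms -p_i * log2(p_i) with p_i = f_i/63:
  p = 7/63 = 0.111111: log2(p) = -3.169925, -p*log2(p) = 0.352214
  p = 10/63 = 0.158730: log2(p) = -2.655352, -p*log2(p) = 0.421484
  p = 1/63 = 0.015873: log2(p) = -5.977280, -p*log2(p) = 0.094877
  p = 13/63 = 0.206349: log2(p) = -2.276840, -p*log2(p) = 0.469824
  p = 16/63 = 0.253968: log2(p) = -1.977280, -p*log2(p) = 0.502166
  p = 16/63 = 0.253968: log2(p) = -1.977280, -p*log2(p) = 0.502166
H = 0.352214 + 0.421484 + 0.094877 + 0.469824 + 0.502166 + 0.502166 = 2.342731

H = 2.3427 bits/symbol


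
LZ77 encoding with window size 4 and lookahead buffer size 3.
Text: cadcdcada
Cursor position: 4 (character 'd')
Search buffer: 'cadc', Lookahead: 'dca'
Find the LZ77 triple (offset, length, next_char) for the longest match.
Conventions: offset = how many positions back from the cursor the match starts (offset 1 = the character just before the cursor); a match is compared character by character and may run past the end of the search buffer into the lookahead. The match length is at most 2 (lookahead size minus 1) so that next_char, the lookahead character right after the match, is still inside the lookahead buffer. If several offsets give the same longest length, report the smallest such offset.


Try each offset into the search buffer:
  offset=1 (pos 3, char 'c'): match length 0
  offset=2 (pos 2, char 'd'): match length 2
  offset=3 (pos 1, char 'a'): match length 0
  offset=4 (pos 0, char 'c'): match length 0
Longest match has length 2 at offset 2.
next_char = character at position 4 + 2 = 6 -> 'a'

Best match: offset=2, length=2 (matching 'dc' starting at position 2)
LZ77 triple: (2, 2, 'a')


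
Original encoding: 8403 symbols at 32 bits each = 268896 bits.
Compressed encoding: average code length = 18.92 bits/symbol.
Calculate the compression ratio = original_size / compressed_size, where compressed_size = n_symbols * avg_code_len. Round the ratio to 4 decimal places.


original_size = n_symbols * orig_bits = 8403 * 32 = 268896 bits
compressed_size = n_symbols * avg_code_len = 8403 * 18.92 = 158984.76 bits
ratio = original_size / compressed_size = 268896 / 158984.76 = 1.6913

Compression ratio = 1.6913


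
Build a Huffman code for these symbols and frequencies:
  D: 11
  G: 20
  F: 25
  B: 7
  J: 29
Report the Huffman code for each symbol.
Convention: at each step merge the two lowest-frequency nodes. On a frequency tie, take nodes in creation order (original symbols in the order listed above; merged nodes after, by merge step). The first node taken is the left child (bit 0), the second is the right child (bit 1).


Huffman tree construction:
Step 1: Merge B(7) + D(11) = 18
Step 2: Merge (B+D)(18) + G(20) = 38
Step 3: Merge F(25) + J(29) = 54
Step 4: Merge ((B+D)+G)(38) + (F+J)(54) = 92
Read each symbol's code off the tree from the root (left child = 0, right child = 1).

Codes:
  D: 001 (length 3)
  G: 01 (length 2)
  F: 10 (length 2)
  B: 000 (length 3)
  J: 11 (length 2)
Average code length: 202/92 = 2.1957 bits/symbol


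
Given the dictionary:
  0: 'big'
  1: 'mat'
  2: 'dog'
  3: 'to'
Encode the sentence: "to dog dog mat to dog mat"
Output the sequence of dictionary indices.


Look up each word in the dictionary:
  'to' -> 3
  'dog' -> 2
  'dog' -> 2
  'mat' -> 1
  'to' -> 3
  'dog' -> 2
  'mat' -> 1

Encoded: [3, 2, 2, 1, 3, 2, 1]


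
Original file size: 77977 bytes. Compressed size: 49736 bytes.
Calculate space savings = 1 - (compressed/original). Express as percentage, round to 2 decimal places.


ratio = compressed/original = 49736/77977 = 0.637829
savings = 1 - ratio = 1 - 0.637829 = 0.362171
as a percentage: 0.362171 * 100 = 36.22%

Space savings = 1 - 49736/77977 = 36.22%


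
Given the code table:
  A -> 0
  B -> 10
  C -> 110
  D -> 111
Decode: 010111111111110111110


Decoding:
0 -> A
10 -> B
111 -> D
111 -> D
111 -> D
110 -> C
111 -> D
110 -> C


Result: ABDDDCDC


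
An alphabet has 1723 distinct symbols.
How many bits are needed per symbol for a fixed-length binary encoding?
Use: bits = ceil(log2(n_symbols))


log2(1723) = 10.7507
Bracket: 2^10 = 1024 < 1723 <= 2^11 = 2048
So ceil(log2(1723)) = 11

bits = ceil(log2(1723)) = ceil(10.7507) = 11 bits


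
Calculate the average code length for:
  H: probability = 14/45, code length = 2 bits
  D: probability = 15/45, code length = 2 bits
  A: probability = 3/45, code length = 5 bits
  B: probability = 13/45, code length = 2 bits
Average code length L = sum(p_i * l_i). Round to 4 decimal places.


Weighted contributions p_i * l_i:
  H: (14/45) * 2 = 28/45
  D: (15/45) * 2 = 30/45
  A: (3/45) * 5 = 15/45
  B: (13/45) * 2 = 26/45
Sum = (28 + 30 + 15 + 26)/45 = 99/45

L = 99/45 = 2.2000 bits/symbol


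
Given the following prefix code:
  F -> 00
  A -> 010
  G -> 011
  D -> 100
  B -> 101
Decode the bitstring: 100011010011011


Decoding step by step:
Bits 100 -> D
Bits 011 -> G
Bits 010 -> A
Bits 011 -> G
Bits 011 -> G


Decoded message: DGAGG


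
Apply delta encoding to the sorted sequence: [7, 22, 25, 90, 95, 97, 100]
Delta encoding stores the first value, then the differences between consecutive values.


First value: 7
Deltas:
  22 - 7 = 15
  25 - 22 = 3
  90 - 25 = 65
  95 - 90 = 5
  97 - 95 = 2
  100 - 97 = 3


Delta encoded: [7, 15, 3, 65, 5, 2, 3]


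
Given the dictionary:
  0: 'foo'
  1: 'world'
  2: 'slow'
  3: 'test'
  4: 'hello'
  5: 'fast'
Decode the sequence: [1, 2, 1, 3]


Look up each index in the dictionary:
  1 -> 'world'
  2 -> 'slow'
  1 -> 'world'
  3 -> 'test'

Decoded: "world slow world test"


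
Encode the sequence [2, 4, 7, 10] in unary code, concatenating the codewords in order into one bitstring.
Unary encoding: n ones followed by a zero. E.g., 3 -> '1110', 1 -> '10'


Encode each number as n ones followed by a terminating 0:
  2 -> 110 (3 bits)
  4 -> 11110 (5 bits)
  7 -> 11111110 (8 bits)
  10 -> 11111111110 (11 bits)
Total length = 3 + 5 + 8 + 11 = 27 bits.

Unary([2, 4, 7, 10]) = 110111101111111011111111110 (27 bits)


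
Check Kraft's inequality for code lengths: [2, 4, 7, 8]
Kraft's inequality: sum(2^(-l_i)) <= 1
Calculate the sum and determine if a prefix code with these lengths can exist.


Sum = 2^(-2) + 2^(-4) + 2^(-7) + 2^(-8)
    = 0.25 + 0.0625 + 0.0078125 + 0.00390625
    = 83/256 = 0.32421875
Since 0.32421875 <= 1, Kraft's inequality IS satisfied.
A prefix code with these lengths CAN exist.

Kraft sum = 0.32421875. Satisfied.


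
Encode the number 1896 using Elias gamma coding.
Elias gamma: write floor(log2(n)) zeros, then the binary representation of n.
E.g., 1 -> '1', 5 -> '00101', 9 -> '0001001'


num_bits = floor(log2(1896)) + 1 = 11
leading_zeros = num_bits - 1 = 10
binary(1896) = 11101101000

Elias gamma(1896) = '0000000000' + '11101101000' = 000000000011101101000 (21 bits)


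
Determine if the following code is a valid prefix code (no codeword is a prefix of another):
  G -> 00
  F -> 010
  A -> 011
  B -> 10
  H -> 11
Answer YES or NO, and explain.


Checking each pair (does one codeword prefix another?):
  G='00' vs F='010': no prefix
  G='00' vs A='011': no prefix
  G='00' vs B='10': no prefix
  G='00' vs H='11': no prefix
  F='010' vs G='00': no prefix
  F='010' vs A='011': no prefix
  F='010' vs B='10': no prefix
  F='010' vs H='11': no prefix
  A='011' vs G='00': no prefix
  A='011' vs F='010': no prefix
  A='011' vs B='10': no prefix
  A='011' vs H='11': no prefix
  B='10' vs G='00': no prefix
  B='10' vs F='010': no prefix
  B='10' vs A='011': no prefix
  B='10' vs H='11': no prefix
  H='11' vs G='00': no prefix
  H='11' vs F='010': no prefix
  H='11' vs A='011': no prefix
  H='11' vs B='10': no prefix
No violation found over all pairs.

YES -- this is a valid prefix code. No codeword is a prefix of any other codeword.


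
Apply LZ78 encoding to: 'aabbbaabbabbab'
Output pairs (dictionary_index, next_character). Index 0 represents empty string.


LZ78 encoding steps:
Dictionary: {0: ''}
Step 1: w='' (idx 0), next='a' -> output (0, 'a'), add 'a' as idx 1
Step 2: w='a' (idx 1), next='b' -> output (1, 'b'), add 'ab' as idx 2
Step 3: w='' (idx 0), next='b' -> output (0, 'b'), add 'b' as idx 3
Step 4: w='b' (idx 3), next='a' -> output (3, 'a'), add 'ba' as idx 4
Step 5: w='ab' (idx 2), next='b' -> output (2, 'b'), add 'abb' as idx 5
Step 6: w='abb' (idx 5), next='a' -> output (5, 'a'), add 'abba' as idx 6
Step 7: w='b' (idx 3), end of input -> output (3, '')


Encoded: [(0, 'a'), (1, 'b'), (0, 'b'), (3, 'a'), (2, 'b'), (5, 'a'), (3, '')]


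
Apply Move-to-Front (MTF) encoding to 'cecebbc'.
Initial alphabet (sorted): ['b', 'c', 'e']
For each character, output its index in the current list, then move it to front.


MTF encoding:
'c': index 1 in ['b', 'c', 'e'] -> ['c', 'b', 'e']
'e': index 2 in ['c', 'b', 'e'] -> ['e', 'c', 'b']
'c': index 1 in ['e', 'c', 'b'] -> ['c', 'e', 'b']
'e': index 1 in ['c', 'e', 'b'] -> ['e', 'c', 'b']
'b': index 2 in ['e', 'c', 'b'] -> ['b', 'e', 'c']
'b': index 0 in ['b', 'e', 'c'] -> ['b', 'e', 'c']
'c': index 2 in ['b', 'e', 'c'] -> ['c', 'b', 'e']


Output: [1, 2, 1, 1, 2, 0, 2]


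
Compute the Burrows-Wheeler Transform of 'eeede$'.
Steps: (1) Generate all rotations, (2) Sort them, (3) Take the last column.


Rotations (sorted):
  0: $eeede -> last char: e
  1: de$eee -> last char: e
  2: e$eeed -> last char: d
  3: ede$ee -> last char: e
  4: eede$e -> last char: e
  5: eeede$ -> last char: $


BWT = eedee$


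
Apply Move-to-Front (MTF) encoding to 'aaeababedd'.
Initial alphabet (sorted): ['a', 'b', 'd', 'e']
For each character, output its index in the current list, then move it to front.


MTF encoding:
'a': index 0 in ['a', 'b', 'd', 'e'] -> ['a', 'b', 'd', 'e']
'a': index 0 in ['a', 'b', 'd', 'e'] -> ['a', 'b', 'd', 'e']
'e': index 3 in ['a', 'b', 'd', 'e'] -> ['e', 'a', 'b', 'd']
'a': index 1 in ['e', 'a', 'b', 'd'] -> ['a', 'e', 'b', 'd']
'b': index 2 in ['a', 'e', 'b', 'd'] -> ['b', 'a', 'e', 'd']
'a': index 1 in ['b', 'a', 'e', 'd'] -> ['a', 'b', 'e', 'd']
'b': index 1 in ['a', 'b', 'e', 'd'] -> ['b', 'a', 'e', 'd']
'e': index 2 in ['b', 'a', 'e', 'd'] -> ['e', 'b', 'a', 'd']
'd': index 3 in ['e', 'b', 'a', 'd'] -> ['d', 'e', 'b', 'a']
'd': index 0 in ['d', 'e', 'b', 'a'] -> ['d', 'e', 'b', 'a']


Output: [0, 0, 3, 1, 2, 1, 1, 2, 3, 0]


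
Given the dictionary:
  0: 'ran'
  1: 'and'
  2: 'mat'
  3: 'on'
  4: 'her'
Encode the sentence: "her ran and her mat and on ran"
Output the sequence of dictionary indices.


Look up each word in the dictionary:
  'her' -> 4
  'ran' -> 0
  'and' -> 1
  'her' -> 4
  'mat' -> 2
  'and' -> 1
  'on' -> 3
  'ran' -> 0

Encoded: [4, 0, 1, 4, 2, 1, 3, 0]


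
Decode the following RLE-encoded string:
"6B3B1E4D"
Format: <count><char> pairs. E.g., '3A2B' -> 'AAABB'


Expanding each <count><char> pair:
  6B -> 'BBBBBB'
  3B -> 'BBB'
  1E -> 'E'
  4D -> 'DDDD'

Decoded = BBBBBBBBBEDDDD


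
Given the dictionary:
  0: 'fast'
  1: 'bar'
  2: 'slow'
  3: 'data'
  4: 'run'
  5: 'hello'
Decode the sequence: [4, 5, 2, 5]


Look up each index in the dictionary:
  4 -> 'run'
  5 -> 'hello'
  2 -> 'slow'
  5 -> 'hello'

Decoded: "run hello slow hello"


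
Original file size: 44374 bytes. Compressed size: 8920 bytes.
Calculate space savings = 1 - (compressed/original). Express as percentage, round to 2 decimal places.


ratio = compressed/original = 8920/44374 = 0.201019
savings = 1 - ratio = 1 - 0.201019 = 0.798981
as a percentage: 0.798981 * 100 = 79.9%

Space savings = 1 - 8920/44374 = 79.9%


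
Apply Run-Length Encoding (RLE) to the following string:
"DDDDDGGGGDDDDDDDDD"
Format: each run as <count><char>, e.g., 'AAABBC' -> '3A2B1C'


Scanning runs left to right:
  i=0: run of 'D' x 5 -> '5D'
  i=5: run of 'G' x 4 -> '4G'
  i=9: run of 'D' x 9 -> '9D'

RLE = 5D4G9D


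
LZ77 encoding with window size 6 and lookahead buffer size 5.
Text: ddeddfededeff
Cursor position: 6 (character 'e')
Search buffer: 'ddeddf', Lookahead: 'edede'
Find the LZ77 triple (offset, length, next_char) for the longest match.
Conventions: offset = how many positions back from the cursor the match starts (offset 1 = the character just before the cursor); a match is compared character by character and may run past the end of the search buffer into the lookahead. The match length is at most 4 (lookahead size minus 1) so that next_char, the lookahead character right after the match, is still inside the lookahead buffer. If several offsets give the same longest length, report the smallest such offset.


Try each offset into the search buffer:
  offset=1 (pos 5, char 'f'): match length 0
  offset=2 (pos 4, char 'd'): match length 0
  offset=3 (pos 3, char 'd'): match length 0
  offset=4 (pos 2, char 'e'): match length 2
  offset=5 (pos 1, char 'd'): match length 0
  offset=6 (pos 0, char 'd'): match length 0
Longest match has length 2 at offset 4.
next_char = character at position 6 + 2 = 8 -> 'e'

Best match: offset=4, length=2 (matching 'ed' starting at position 2)
LZ77 triple: (4, 2, 'e')


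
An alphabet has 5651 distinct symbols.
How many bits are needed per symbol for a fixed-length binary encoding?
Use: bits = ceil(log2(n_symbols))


log2(5651) = 12.4643
Bracket: 2^12 = 4096 < 5651 <= 2^13 = 8192
So ceil(log2(5651)) = 13

bits = ceil(log2(5651)) = ceil(12.4643) = 13 bits


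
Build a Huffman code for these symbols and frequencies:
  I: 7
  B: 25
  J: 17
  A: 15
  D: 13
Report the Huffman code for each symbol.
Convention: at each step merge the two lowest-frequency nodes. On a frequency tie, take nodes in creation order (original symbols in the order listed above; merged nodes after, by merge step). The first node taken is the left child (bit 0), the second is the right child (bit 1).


Huffman tree construction:
Step 1: Merge I(7) + D(13) = 20
Step 2: Merge A(15) + J(17) = 32
Step 3: Merge (I+D)(20) + B(25) = 45
Step 4: Merge (A+J)(32) + ((I+D)+B)(45) = 77
Read each symbol's code off the tree from the root (left child = 0, right child = 1).

Codes:
  I: 100 (length 3)
  B: 11 (length 2)
  J: 01 (length 2)
  A: 00 (length 2)
  D: 101 (length 3)
Average code length: 174/77 = 2.2597 bits/symbol


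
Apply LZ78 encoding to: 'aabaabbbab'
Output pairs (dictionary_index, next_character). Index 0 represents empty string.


LZ78 encoding steps:
Dictionary: {0: ''}
Step 1: w='' (idx 0), next='a' -> output (0, 'a'), add 'a' as idx 1
Step 2: w='a' (idx 1), next='b' -> output (1, 'b'), add 'ab' as idx 2
Step 3: w='a' (idx 1), next='a' -> output (1, 'a'), add 'aa' as idx 3
Step 4: w='' (idx 0), next='b' -> output (0, 'b'), add 'b' as idx 4
Step 5: w='b' (idx 4), next='b' -> output (4, 'b'), add 'bb' as idx 5
Step 6: w='ab' (idx 2), end of input -> output (2, '')


Encoded: [(0, 'a'), (1, 'b'), (1, 'a'), (0, 'b'), (4, 'b'), (2, '')]


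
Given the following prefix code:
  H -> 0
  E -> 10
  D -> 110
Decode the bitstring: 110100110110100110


Decoding step by step:
Bits 110 -> D
Bits 10 -> E
Bits 0 -> H
Bits 110 -> D
Bits 110 -> D
Bits 10 -> E
Bits 0 -> H
Bits 110 -> D


Decoded message: DEHDDEHD


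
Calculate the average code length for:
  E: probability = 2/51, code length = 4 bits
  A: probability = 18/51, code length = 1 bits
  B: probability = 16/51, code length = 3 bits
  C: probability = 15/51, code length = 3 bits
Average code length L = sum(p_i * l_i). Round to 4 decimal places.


Weighted contributions p_i * l_i:
  E: (2/51) * 4 = 8/51
  A: (18/51) * 1 = 18/51
  B: (16/51) * 3 = 48/51
  C: (15/51) * 3 = 45/51
Sum = (8 + 18 + 48 + 45)/51 = 119/51

L = 119/51 = 2.3333 bits/symbol


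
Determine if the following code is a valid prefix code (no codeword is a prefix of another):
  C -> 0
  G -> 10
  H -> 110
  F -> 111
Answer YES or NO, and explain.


Checking each pair (does one codeword prefix another?):
  C='0' vs G='10': no prefix
  C='0' vs H='110': no prefix
  C='0' vs F='111': no prefix
  G='10' vs C='0': no prefix
  G='10' vs H='110': no prefix
  G='10' vs F='111': no prefix
  H='110' vs C='0': no prefix
  H='110' vs G='10': no prefix
  H='110' vs F='111': no prefix
  F='111' vs C='0': no prefix
  F='111' vs G='10': no prefix
  F='111' vs H='110': no prefix
No violation found over all pairs.

YES -- this is a valid prefix code. No codeword is a prefix of any other codeword.


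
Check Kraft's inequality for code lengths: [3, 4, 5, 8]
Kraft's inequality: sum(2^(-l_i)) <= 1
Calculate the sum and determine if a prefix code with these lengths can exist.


Sum = 2^(-3) + 2^(-4) + 2^(-5) + 2^(-8)
    = 0.125 + 0.0625 + 0.03125 + 0.00390625
    = 57/256 = 0.22265625
Since 0.22265625 <= 1, Kraft's inequality IS satisfied.
A prefix code with these lengths CAN exist.

Kraft sum = 0.22265625. Satisfied.


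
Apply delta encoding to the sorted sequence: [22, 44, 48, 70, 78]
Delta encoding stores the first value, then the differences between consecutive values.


First value: 22
Deltas:
  44 - 22 = 22
  48 - 44 = 4
  70 - 48 = 22
  78 - 70 = 8


Delta encoded: [22, 22, 4, 22, 8]


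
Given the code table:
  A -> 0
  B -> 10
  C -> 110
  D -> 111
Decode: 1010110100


Decoding:
10 -> B
10 -> B
110 -> C
10 -> B
0 -> A


Result: BBCBA


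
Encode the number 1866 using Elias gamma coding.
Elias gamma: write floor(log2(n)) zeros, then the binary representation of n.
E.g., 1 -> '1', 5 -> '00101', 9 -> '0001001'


num_bits = floor(log2(1866)) + 1 = 11
leading_zeros = num_bits - 1 = 10
binary(1866) = 11101001010

Elias gamma(1866) = '0000000000' + '11101001010' = 000000000011101001010 (21 bits)


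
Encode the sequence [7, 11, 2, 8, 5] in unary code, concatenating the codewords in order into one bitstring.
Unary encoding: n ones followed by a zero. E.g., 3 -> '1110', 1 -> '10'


Encode each number as n ones followed by a terminating 0:
  7 -> 11111110 (8 bits)
  11 -> 111111111110 (12 bits)
  2 -> 110 (3 bits)
  8 -> 111111110 (9 bits)
  5 -> 111110 (6 bits)
Total length = 8 + 12 + 3 + 9 + 6 = 38 bits.

Unary([7, 11, 2, 8, 5]) = 11111110111111111110110111111110111110 (38 bits)


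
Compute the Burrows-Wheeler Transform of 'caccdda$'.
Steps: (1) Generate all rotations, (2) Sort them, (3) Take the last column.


Rotations (sorted):
  0: $caccdda -> last char: a
  1: a$caccdd -> last char: d
  2: accdda$c -> last char: c
  3: caccdda$ -> last char: $
  4: ccdda$ca -> last char: a
  5: cdda$cac -> last char: c
  6: da$caccd -> last char: d
  7: dda$cacc -> last char: c


BWT = adc$acdc


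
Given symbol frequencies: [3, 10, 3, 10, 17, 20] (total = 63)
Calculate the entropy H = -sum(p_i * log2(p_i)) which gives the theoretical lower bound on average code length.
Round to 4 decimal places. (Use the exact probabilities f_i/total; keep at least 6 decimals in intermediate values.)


Per-symbol terms -p_i * log2(p_i) with p_i = f_i/63:
  p = 3/63 = 0.047619: log2(p) = -4.392317, -p*log2(p) = 0.209158
  p = 10/63 = 0.158730: log2(p) = -2.655352, -p*log2(p) = 0.421484
  p = 3/63 = 0.047619: log2(p) = -4.392317, -p*log2(p) = 0.209158
  p = 10/63 = 0.158730: log2(p) = -2.655352, -p*log2(p) = 0.421484
  p = 17/63 = 0.269841: log2(p) = -1.889817, -p*log2(p) = 0.509951
  p = 20/63 = 0.317460: log2(p) = -1.655352, -p*log2(p) = 0.525509
H = 0.209158 + 0.421484 + 0.209158 + 0.421484 + 0.509951 + 0.525509 = 2.296744

H = 2.2967 bits/symbol


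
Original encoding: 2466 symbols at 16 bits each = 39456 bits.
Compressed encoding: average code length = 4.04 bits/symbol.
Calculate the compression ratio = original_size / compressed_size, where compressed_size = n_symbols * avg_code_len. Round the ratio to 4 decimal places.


original_size = n_symbols * orig_bits = 2466 * 16 = 39456 bits
compressed_size = n_symbols * avg_code_len = 2466 * 4.04 = 9962.64 bits
ratio = original_size / compressed_size = 39456 / 9962.64 = 3.9604

Compression ratio = 3.9604


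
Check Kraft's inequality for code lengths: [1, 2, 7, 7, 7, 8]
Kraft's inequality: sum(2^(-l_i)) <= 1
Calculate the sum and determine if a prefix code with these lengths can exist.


Sum = 2^(-1) + 2^(-2) + 2^(-7) + 2^(-7) + 2^(-7) + 2^(-8)
    = 0.5 + 0.25 + 0.0078125 + 0.0078125 + 0.0078125 + 0.00390625
    = 199/256 = 0.77734375
Since 0.77734375 <= 1, Kraft's inequality IS satisfied.
A prefix code with these lengths CAN exist.

Kraft sum = 0.77734375. Satisfied.


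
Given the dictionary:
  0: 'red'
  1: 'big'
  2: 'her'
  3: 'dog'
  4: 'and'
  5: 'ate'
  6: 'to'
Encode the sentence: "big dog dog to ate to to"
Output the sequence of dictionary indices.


Look up each word in the dictionary:
  'big' -> 1
  'dog' -> 3
  'dog' -> 3
  'to' -> 6
  'ate' -> 5
  'to' -> 6
  'to' -> 6

Encoded: [1, 3, 3, 6, 5, 6, 6]


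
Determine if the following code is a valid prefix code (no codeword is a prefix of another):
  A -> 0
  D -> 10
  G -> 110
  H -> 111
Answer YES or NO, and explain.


Checking each pair (does one codeword prefix another?):
  A='0' vs D='10': no prefix
  A='0' vs G='110': no prefix
  A='0' vs H='111': no prefix
  D='10' vs A='0': no prefix
  D='10' vs G='110': no prefix
  D='10' vs H='111': no prefix
  G='110' vs A='0': no prefix
  G='110' vs D='10': no prefix
  G='110' vs H='111': no prefix
  H='111' vs A='0': no prefix
  H='111' vs D='10': no prefix
  H='111' vs G='110': no prefix
No violation found over all pairs.

YES -- this is a valid prefix code. No codeword is a prefix of any other codeword.


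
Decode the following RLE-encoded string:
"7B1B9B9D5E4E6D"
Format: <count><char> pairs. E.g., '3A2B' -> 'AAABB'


Expanding each <count><char> pair:
  7B -> 'BBBBBBB'
  1B -> 'B'
  9B -> 'BBBBBBBBB'
  9D -> 'DDDDDDDDD'
  5E -> 'EEEEE'
  4E -> 'EEEE'
  6D -> 'DDDDDD'

Decoded = BBBBBBBBBBBBBBBBBDDDDDDDDDEEEEEEEEEDDDDDD


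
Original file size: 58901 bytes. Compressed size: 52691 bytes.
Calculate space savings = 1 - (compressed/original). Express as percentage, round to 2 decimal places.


ratio = compressed/original = 52691/58901 = 0.894569
savings = 1 - ratio = 1 - 0.894569 = 0.105431
as a percentage: 0.105431 * 100 = 10.54%

Space savings = 1 - 52691/58901 = 10.54%


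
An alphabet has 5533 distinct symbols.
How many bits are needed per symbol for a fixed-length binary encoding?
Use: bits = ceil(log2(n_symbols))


log2(5533) = 12.4338
Bracket: 2^12 = 4096 < 5533 <= 2^13 = 8192
So ceil(log2(5533)) = 13

bits = ceil(log2(5533)) = ceil(12.4338) = 13 bits


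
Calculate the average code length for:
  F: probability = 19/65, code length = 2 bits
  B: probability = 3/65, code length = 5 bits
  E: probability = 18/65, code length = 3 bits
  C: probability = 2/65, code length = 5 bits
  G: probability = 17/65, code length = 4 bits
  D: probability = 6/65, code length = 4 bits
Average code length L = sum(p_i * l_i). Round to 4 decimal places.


Weighted contributions p_i * l_i:
  F: (19/65) * 2 = 38/65
  B: (3/65) * 5 = 15/65
  E: (18/65) * 3 = 54/65
  C: (2/65) * 5 = 10/65
  G: (17/65) * 4 = 68/65
  D: (6/65) * 4 = 24/65
Sum = (38 + 15 + 54 + 10 + 68 + 24)/65 = 209/65

L = 209/65 = 3.2154 bits/symbol


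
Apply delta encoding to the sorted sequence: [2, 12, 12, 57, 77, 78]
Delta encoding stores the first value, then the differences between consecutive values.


First value: 2
Deltas:
  12 - 2 = 10
  12 - 12 = 0
  57 - 12 = 45
  77 - 57 = 20
  78 - 77 = 1


Delta encoded: [2, 10, 0, 45, 20, 1]


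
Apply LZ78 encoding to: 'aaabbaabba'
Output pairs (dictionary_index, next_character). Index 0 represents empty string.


LZ78 encoding steps:
Dictionary: {0: ''}
Step 1: w='' (idx 0), next='a' -> output (0, 'a'), add 'a' as idx 1
Step 2: w='a' (idx 1), next='a' -> output (1, 'a'), add 'aa' as idx 2
Step 3: w='' (idx 0), next='b' -> output (0, 'b'), add 'b' as idx 3
Step 4: w='b' (idx 3), next='a' -> output (3, 'a'), add 'ba' as idx 4
Step 5: w='a' (idx 1), next='b' -> output (1, 'b'), add 'ab' as idx 5
Step 6: w='ba' (idx 4), end of input -> output (4, '')


Encoded: [(0, 'a'), (1, 'a'), (0, 'b'), (3, 'a'), (1, 'b'), (4, '')]


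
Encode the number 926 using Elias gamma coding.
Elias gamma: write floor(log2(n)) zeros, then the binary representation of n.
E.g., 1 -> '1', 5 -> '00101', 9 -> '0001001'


num_bits = floor(log2(926)) + 1 = 10
leading_zeros = num_bits - 1 = 9
binary(926) = 1110011110

Elias gamma(926) = '000000000' + '1110011110' = 0000000001110011110 (19 bits)


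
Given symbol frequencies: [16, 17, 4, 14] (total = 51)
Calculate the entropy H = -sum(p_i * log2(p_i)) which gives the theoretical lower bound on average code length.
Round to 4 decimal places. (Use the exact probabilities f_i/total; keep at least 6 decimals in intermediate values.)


Per-symbol terms -p_i * log2(p_i) with p_i = f_i/51:
  p = 16/51 = 0.313725: log2(p) = -1.672425, -p*log2(p) = 0.524682
  p = 17/51 = 0.333333: log2(p) = -1.584963, -p*log2(p) = 0.528321
  p = 4/51 = 0.078431: log2(p) = -3.672425, -p*log2(p) = 0.288033
  p = 14/51 = 0.274510: log2(p) = -1.865070, -p*log2(p) = 0.511980
H = 0.524682 + 0.528321 + 0.288033 + 0.511980 = 1.853016

H = 1.853 bits/symbol


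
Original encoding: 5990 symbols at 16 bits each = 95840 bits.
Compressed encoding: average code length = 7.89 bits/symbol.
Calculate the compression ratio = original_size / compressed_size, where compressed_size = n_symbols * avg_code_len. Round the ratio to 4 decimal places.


original_size = n_symbols * orig_bits = 5990 * 16 = 95840 bits
compressed_size = n_symbols * avg_code_len = 5990 * 7.89 = 47261.1 bits
ratio = original_size / compressed_size = 95840 / 47261.1 = 2.0279

Compression ratio = 2.0279


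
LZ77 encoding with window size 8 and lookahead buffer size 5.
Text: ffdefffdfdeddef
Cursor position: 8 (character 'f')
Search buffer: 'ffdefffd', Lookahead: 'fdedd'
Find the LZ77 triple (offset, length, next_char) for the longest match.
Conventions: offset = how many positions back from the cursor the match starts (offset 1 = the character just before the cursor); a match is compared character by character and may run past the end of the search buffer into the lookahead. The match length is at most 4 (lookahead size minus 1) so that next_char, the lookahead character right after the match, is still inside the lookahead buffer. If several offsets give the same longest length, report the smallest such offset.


Try each offset into the search buffer:
  offset=1 (pos 7, char 'd'): match length 0
  offset=2 (pos 6, char 'f'): match length 2
  offset=3 (pos 5, char 'f'): match length 1
  offset=4 (pos 4, char 'f'): match length 1
  offset=5 (pos 3, char 'e'): match length 0
  offset=6 (pos 2, char 'd'): match length 0
  offset=7 (pos 1, char 'f'): match length 3
  offset=8 (pos 0, char 'f'): match length 1
Longest match has length 3 at offset 7.
next_char = character at position 8 + 3 = 11 -> 'd'

Best match: offset=7, length=3 (matching 'fde' starting at position 1)
LZ77 triple: (7, 3, 'd')


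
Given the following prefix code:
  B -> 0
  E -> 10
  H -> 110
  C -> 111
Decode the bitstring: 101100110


Decoding step by step:
Bits 10 -> E
Bits 110 -> H
Bits 0 -> B
Bits 110 -> H


Decoded message: EHBH


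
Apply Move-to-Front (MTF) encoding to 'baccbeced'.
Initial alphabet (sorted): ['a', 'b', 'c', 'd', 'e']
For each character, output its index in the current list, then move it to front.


MTF encoding:
'b': index 1 in ['a', 'b', 'c', 'd', 'e'] -> ['b', 'a', 'c', 'd', 'e']
'a': index 1 in ['b', 'a', 'c', 'd', 'e'] -> ['a', 'b', 'c', 'd', 'e']
'c': index 2 in ['a', 'b', 'c', 'd', 'e'] -> ['c', 'a', 'b', 'd', 'e']
'c': index 0 in ['c', 'a', 'b', 'd', 'e'] -> ['c', 'a', 'b', 'd', 'e']
'b': index 2 in ['c', 'a', 'b', 'd', 'e'] -> ['b', 'c', 'a', 'd', 'e']
'e': index 4 in ['b', 'c', 'a', 'd', 'e'] -> ['e', 'b', 'c', 'a', 'd']
'c': index 2 in ['e', 'b', 'c', 'a', 'd'] -> ['c', 'e', 'b', 'a', 'd']
'e': index 1 in ['c', 'e', 'b', 'a', 'd'] -> ['e', 'c', 'b', 'a', 'd']
'd': index 4 in ['e', 'c', 'b', 'a', 'd'] -> ['d', 'e', 'c', 'b', 'a']


Output: [1, 1, 2, 0, 2, 4, 2, 1, 4]


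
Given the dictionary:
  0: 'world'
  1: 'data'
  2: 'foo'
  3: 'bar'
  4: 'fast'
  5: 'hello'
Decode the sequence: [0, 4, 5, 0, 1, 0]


Look up each index in the dictionary:
  0 -> 'world'
  4 -> 'fast'
  5 -> 'hello'
  0 -> 'world'
  1 -> 'data'
  0 -> 'world'

Decoded: "world fast hello world data world"


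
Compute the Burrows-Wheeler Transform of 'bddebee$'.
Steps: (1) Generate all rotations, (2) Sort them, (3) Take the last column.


Rotations (sorted):
  0: $bddebee -> last char: e
  1: bddebee$ -> last char: $
  2: bee$bdde -> last char: e
  3: ddebee$b -> last char: b
  4: debee$bd -> last char: d
  5: e$bddebe -> last char: e
  6: ebee$bdd -> last char: d
  7: ee$bddeb -> last char: b


BWT = e$ebdedb


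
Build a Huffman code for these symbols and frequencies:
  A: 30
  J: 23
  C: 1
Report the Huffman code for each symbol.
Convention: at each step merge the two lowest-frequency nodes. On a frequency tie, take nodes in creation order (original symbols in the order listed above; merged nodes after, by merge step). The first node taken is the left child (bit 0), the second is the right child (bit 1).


Huffman tree construction:
Step 1: Merge C(1) + J(23) = 24
Step 2: Merge (C+J)(24) + A(30) = 54
Read each symbol's code off the tree from the root (left child = 0, right child = 1).

Codes:
  A: 1 (length 1)
  J: 01 (length 2)
  C: 00 (length 2)
Average code length: 78/54 = 1.4444 bits/symbol


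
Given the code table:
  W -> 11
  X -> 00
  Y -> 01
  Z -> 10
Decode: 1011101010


Decoding:
10 -> Z
11 -> W
10 -> Z
10 -> Z
10 -> Z


Result: ZWZZZ


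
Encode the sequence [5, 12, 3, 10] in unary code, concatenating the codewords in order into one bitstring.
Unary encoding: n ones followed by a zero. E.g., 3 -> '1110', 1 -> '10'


Encode each number as n ones followed by a terminating 0:
  5 -> 111110 (6 bits)
  12 -> 1111111111110 (13 bits)
  3 -> 1110 (4 bits)
  10 -> 11111111110 (11 bits)
Total length = 6 + 13 + 4 + 11 = 34 bits.

Unary([5, 12, 3, 10]) = 1111101111111111110111011111111110 (34 bits)


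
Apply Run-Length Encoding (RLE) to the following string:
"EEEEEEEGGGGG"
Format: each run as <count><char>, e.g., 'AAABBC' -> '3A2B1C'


Scanning runs left to right:
  i=0: run of 'E' x 7 -> '7E'
  i=7: run of 'G' x 5 -> '5G'

RLE = 7E5G


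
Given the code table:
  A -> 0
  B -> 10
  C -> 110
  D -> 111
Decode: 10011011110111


Decoding:
10 -> B
0 -> A
110 -> C
111 -> D
10 -> B
111 -> D


Result: BACDBD


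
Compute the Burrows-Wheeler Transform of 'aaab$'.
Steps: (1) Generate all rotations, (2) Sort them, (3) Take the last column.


Rotations (sorted):
  0: $aaab -> last char: b
  1: aaab$ -> last char: $
  2: aab$a -> last char: a
  3: ab$aa -> last char: a
  4: b$aaa -> last char: a


BWT = b$aaa


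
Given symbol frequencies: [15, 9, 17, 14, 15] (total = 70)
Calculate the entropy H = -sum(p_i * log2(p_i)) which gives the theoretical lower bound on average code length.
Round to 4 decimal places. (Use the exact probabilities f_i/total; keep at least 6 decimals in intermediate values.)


Per-symbol terms -p_i * log2(p_i) with p_i = f_i/70:
  p = 15/70 = 0.214286: log2(p) = -2.222392, -p*log2(p) = 0.476227
  p = 9/70 = 0.128571: log2(p) = -2.959358, -p*log2(p) = 0.380489
  p = 17/70 = 0.242857: log2(p) = -2.041820, -p*log2(p) = 0.495871
  p = 14/70 = 0.200000: log2(p) = -2.321928, -p*log2(p) = 0.464386
  p = 15/70 = 0.214286: log2(p) = -2.222392, -p*log2(p) = 0.476227
H = 0.476227 + 0.380489 + 0.495871 + 0.464386 + 0.476227 = 2.293200

H = 2.2932 bits/symbol


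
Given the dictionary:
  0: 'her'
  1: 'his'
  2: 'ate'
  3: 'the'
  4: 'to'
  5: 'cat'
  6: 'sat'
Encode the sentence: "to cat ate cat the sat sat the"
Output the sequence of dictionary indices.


Look up each word in the dictionary:
  'to' -> 4
  'cat' -> 5
  'ate' -> 2
  'cat' -> 5
  'the' -> 3
  'sat' -> 6
  'sat' -> 6
  'the' -> 3

Encoded: [4, 5, 2, 5, 3, 6, 6, 3]


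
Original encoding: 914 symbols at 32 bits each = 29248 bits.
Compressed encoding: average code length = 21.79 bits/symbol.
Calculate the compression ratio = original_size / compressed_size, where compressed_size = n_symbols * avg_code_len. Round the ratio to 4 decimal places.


original_size = n_symbols * orig_bits = 914 * 32 = 29248 bits
compressed_size = n_symbols * avg_code_len = 914 * 21.79 = 19916.06 bits
ratio = original_size / compressed_size = 29248 / 19916.06 = 1.4686

Compression ratio = 1.4686


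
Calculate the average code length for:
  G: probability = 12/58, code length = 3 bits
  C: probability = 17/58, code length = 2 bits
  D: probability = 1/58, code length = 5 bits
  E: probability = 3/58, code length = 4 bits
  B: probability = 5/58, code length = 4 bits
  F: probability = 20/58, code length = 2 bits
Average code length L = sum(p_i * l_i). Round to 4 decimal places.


Weighted contributions p_i * l_i:
  G: (12/58) * 3 = 36/58
  C: (17/58) * 2 = 34/58
  D: (1/58) * 5 = 5/58
  E: (3/58) * 4 = 12/58
  B: (5/58) * 4 = 20/58
  F: (20/58) * 2 = 40/58
Sum = (36 + 34 + 5 + 12 + 20 + 40)/58 = 147/58

L = 147/58 = 2.5345 bits/symbol


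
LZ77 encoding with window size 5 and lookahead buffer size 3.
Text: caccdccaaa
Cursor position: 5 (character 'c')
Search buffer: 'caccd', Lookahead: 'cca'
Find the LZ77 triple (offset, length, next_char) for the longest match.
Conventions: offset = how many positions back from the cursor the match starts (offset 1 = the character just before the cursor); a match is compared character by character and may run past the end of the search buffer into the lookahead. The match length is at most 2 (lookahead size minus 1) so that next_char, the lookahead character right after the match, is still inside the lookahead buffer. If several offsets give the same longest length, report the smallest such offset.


Try each offset into the search buffer:
  offset=1 (pos 4, char 'd'): match length 0
  offset=2 (pos 3, char 'c'): match length 1
  offset=3 (pos 2, char 'c'): match length 2
  offset=4 (pos 1, char 'a'): match length 0
  offset=5 (pos 0, char 'c'): match length 1
Longest match has length 2 at offset 3.
next_char = character at position 5 + 2 = 7 -> 'a'

Best match: offset=3, length=2 (matching 'cc' starting at position 2)
LZ77 triple: (3, 2, 'a')


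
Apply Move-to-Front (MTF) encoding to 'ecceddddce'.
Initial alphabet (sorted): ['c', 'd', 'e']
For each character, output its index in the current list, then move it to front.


MTF encoding:
'e': index 2 in ['c', 'd', 'e'] -> ['e', 'c', 'd']
'c': index 1 in ['e', 'c', 'd'] -> ['c', 'e', 'd']
'c': index 0 in ['c', 'e', 'd'] -> ['c', 'e', 'd']
'e': index 1 in ['c', 'e', 'd'] -> ['e', 'c', 'd']
'd': index 2 in ['e', 'c', 'd'] -> ['d', 'e', 'c']
'd': index 0 in ['d', 'e', 'c'] -> ['d', 'e', 'c']
'd': index 0 in ['d', 'e', 'c'] -> ['d', 'e', 'c']
'd': index 0 in ['d', 'e', 'c'] -> ['d', 'e', 'c']
'c': index 2 in ['d', 'e', 'c'] -> ['c', 'd', 'e']
'e': index 2 in ['c', 'd', 'e'] -> ['e', 'c', 'd']


Output: [2, 1, 0, 1, 2, 0, 0, 0, 2, 2]


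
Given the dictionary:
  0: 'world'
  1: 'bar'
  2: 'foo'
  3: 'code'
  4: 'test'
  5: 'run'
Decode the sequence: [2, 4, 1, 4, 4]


Look up each index in the dictionary:
  2 -> 'foo'
  4 -> 'test'
  1 -> 'bar'
  4 -> 'test'
  4 -> 'test'

Decoded: "foo test bar test test"


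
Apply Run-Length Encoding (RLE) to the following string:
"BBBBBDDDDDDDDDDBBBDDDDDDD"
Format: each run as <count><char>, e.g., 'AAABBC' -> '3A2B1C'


Scanning runs left to right:
  i=0: run of 'B' x 5 -> '5B'
  i=5: run of 'D' x 10 -> '10D'
  i=15: run of 'B' x 3 -> '3B'
  i=18: run of 'D' x 7 -> '7D'

RLE = 5B10D3B7D


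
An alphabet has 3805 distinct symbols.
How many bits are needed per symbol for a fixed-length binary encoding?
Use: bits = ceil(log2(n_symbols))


log2(3805) = 11.8937
Bracket: 2^11 = 2048 < 3805 <= 2^12 = 4096
So ceil(log2(3805)) = 12

bits = ceil(log2(3805)) = ceil(11.8937) = 12 bits


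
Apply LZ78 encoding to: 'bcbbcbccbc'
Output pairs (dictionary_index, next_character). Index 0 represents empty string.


LZ78 encoding steps:
Dictionary: {0: ''}
Step 1: w='' (idx 0), next='b' -> output (0, 'b'), add 'b' as idx 1
Step 2: w='' (idx 0), next='c' -> output (0, 'c'), add 'c' as idx 2
Step 3: w='b' (idx 1), next='b' -> output (1, 'b'), add 'bb' as idx 3
Step 4: w='c' (idx 2), next='b' -> output (2, 'b'), add 'cb' as idx 4
Step 5: w='c' (idx 2), next='c' -> output (2, 'c'), add 'cc' as idx 5
Step 6: w='b' (idx 1), next='c' -> output (1, 'c'), add 'bc' as idx 6


Encoded: [(0, 'b'), (0, 'c'), (1, 'b'), (2, 'b'), (2, 'c'), (1, 'c')]


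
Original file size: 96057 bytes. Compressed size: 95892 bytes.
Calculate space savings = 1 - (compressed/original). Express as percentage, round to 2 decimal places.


ratio = compressed/original = 95892/96057 = 0.998282
savings = 1 - ratio = 1 - 0.998282 = 0.001718
as a percentage: 0.001718 * 100 = 0.17%

Space savings = 1 - 95892/96057 = 0.17%


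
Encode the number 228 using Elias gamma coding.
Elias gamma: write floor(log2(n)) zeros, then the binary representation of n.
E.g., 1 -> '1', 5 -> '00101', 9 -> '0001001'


num_bits = floor(log2(228)) + 1 = 8
leading_zeros = num_bits - 1 = 7
binary(228) = 11100100

Elias gamma(228) = '0000000' + '11100100' = 000000011100100 (15 bits)


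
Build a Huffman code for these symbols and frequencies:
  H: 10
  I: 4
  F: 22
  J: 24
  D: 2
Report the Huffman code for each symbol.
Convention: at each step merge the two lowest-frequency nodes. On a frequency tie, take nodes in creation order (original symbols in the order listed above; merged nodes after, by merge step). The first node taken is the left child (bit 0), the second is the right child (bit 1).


Huffman tree construction:
Step 1: Merge D(2) + I(4) = 6
Step 2: Merge (D+I)(6) + H(10) = 16
Step 3: Merge ((D+I)+H)(16) + F(22) = 38
Step 4: Merge J(24) + (((D+I)+H)+F)(38) = 62
Read each symbol's code off the tree from the root (left child = 0, right child = 1).

Codes:
  H: 101 (length 3)
  I: 1001 (length 4)
  F: 11 (length 2)
  J: 0 (length 1)
  D: 1000 (length 4)
Average code length: 122/62 = 1.9677 bits/symbol


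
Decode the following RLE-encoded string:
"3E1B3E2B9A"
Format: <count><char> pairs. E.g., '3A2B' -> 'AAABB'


Expanding each <count><char> pair:
  3E -> 'EEE'
  1B -> 'B'
  3E -> 'EEE'
  2B -> 'BB'
  9A -> 'AAAAAAAAA'

Decoded = EEEBEEEBBAAAAAAAAA


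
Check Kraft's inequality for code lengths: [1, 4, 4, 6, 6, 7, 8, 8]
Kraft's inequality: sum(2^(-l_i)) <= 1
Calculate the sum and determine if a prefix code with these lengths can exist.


Sum = 2^(-1) + 2^(-4) + 2^(-4) + 2^(-6) + 2^(-6) + 2^(-7) + 2^(-8) + 2^(-8)
    = 0.5 + 0.0625 + 0.0625 + 0.015625 + 0.015625 + 0.0078125 + 0.00390625 + 0.00390625
    = 172/256 = 0.671875
Since 0.671875 <= 1, Kraft's inequality IS satisfied.
A prefix code with these lengths CAN exist.

Kraft sum = 0.671875. Satisfied.


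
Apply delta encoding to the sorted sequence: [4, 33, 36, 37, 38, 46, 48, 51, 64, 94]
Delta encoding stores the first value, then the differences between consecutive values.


First value: 4
Deltas:
  33 - 4 = 29
  36 - 33 = 3
  37 - 36 = 1
  38 - 37 = 1
  46 - 38 = 8
  48 - 46 = 2
  51 - 48 = 3
  64 - 51 = 13
  94 - 64 = 30


Delta encoded: [4, 29, 3, 1, 1, 8, 2, 3, 13, 30]
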